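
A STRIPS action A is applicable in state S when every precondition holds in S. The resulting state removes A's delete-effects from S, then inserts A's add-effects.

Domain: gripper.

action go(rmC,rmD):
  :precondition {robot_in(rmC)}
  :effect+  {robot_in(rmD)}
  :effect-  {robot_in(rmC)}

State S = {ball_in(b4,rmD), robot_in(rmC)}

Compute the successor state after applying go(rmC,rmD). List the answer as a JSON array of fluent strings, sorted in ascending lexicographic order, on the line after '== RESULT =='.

Progress:
  pre ⊆ S: {robot_in(rmC)} ⊆ S  — applicable
  S \ del = {ball_in(b4,rmD)}
  ∪ add   = {ball_in(b4,rmD), robot_in(rmD)}

== RESULT ==
["ball_in(b4,rmD)", "robot_in(rmD)"]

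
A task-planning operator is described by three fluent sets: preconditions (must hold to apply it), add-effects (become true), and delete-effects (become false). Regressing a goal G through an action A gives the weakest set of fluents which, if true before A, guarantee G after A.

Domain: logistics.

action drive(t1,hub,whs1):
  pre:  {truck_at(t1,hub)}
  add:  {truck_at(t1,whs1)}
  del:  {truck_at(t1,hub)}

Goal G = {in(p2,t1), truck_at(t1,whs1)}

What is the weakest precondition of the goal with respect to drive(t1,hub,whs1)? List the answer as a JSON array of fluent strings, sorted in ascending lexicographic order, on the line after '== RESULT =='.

Regress:
  G ∩ del = {}  (empty — regression defined)
  G \ add = {in(p2,t1), truck_at(t1,whs1)} \ {truck_at(t1,whs1)} = {in(p2,t1)}
  ∪ pre   = {in(p2,t1)} ∪ {truck_at(t1,hub)}
          = {in(p2,t1), truck_at(t1,hub)}

== RESULT ==
["in(p2,t1)", "truck_at(t1,hub)"]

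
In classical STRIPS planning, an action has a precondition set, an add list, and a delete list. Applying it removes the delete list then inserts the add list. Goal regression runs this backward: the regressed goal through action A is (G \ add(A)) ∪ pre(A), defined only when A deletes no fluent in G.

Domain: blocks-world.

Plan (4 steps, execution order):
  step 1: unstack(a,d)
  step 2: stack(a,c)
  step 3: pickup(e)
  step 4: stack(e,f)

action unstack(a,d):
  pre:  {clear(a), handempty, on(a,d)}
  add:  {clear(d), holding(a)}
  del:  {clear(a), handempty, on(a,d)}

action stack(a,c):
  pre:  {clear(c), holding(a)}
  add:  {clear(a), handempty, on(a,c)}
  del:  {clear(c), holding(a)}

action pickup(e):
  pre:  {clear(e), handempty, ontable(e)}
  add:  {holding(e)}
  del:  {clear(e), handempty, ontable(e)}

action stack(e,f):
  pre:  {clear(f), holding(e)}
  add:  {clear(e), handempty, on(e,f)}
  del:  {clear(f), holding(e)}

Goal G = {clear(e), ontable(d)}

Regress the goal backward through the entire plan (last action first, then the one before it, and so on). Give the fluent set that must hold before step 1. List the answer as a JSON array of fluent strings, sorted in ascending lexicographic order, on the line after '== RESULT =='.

Regress step by step:
  through step 4 (stack(e,f)): drop {clear(e)}, keep {ontable(d)}, require {clear(f), holding(e)}
    → {clear(f), holding(e), ontable(d)}
  through step 3 (pickup(e)): drop {holding(e)}, keep {clear(f), ontable(d)}, require {clear(e), handempty, ontable(e)}
    → {clear(e), clear(f), handempty, ontable(d), ontable(e)}
  through step 2 (stack(a,c)): drop {handempty}, keep {clear(e), clear(f), ontable(d), ontable(e)}, require {clear(c), holding(a)}
    → {clear(c), clear(e), clear(f), holding(a), ontable(d), ontable(e)}
  through step 1 (unstack(a,d)): drop {holding(a)}, keep {clear(c), clear(e), clear(f), ontable(d), ontable(e)}, require {clear(a), handempty, on(a,d)}
    → {clear(a), clear(c), clear(e), clear(f), handempty, on(a,d), ontable(d), ontable(e)}

== RESULT ==
["clear(a)", "clear(c)", "clear(e)", "clear(f)", "handempty", "on(a,d)", "ontable(d)", "ontable(e)"]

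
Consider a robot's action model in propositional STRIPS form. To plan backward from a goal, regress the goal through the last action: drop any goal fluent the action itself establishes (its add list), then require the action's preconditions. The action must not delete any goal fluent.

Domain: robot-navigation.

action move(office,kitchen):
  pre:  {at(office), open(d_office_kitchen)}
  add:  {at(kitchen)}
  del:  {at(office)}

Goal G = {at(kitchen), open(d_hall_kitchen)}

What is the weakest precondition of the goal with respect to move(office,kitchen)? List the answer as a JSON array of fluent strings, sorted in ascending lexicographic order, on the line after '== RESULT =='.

Compute (G \ add) ∪ pre:
  G ∩ del = {}  (empty — regression defined)
  G \ add = {at(kitchen), open(d_hall_kitchen)} \ {at(kitchen)} = {open(d_hall_kitchen)}
  ∪ pre   = {open(d_hall_kitchen)} ∪ {at(office), open(d_office_kitchen)}
          = {at(office), open(d_hall_kitchen), open(d_office_kitchen)}

== RESULT ==
["at(office)", "open(d_hall_kitchen)", "open(d_office_kitchen)"]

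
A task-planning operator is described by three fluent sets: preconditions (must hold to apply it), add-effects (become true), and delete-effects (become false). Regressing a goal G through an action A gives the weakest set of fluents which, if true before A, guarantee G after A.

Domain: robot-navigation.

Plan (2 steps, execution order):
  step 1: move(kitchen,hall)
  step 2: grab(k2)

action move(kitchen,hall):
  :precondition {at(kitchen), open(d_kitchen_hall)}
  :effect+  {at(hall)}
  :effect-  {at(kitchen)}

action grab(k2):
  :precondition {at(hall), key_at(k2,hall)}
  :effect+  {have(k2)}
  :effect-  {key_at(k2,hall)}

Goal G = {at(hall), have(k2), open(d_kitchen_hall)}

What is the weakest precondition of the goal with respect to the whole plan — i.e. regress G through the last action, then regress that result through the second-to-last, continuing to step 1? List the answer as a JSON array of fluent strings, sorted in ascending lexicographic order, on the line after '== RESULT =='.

Regress step by step:
  through step 2 (grab(k2)): drop {have(k2)}, keep {at(hall), open(d_kitchen_hall)}, require {at(hall), key_at(k2,hall)}
    → {at(hall), key_at(k2,hall), open(d_kitchen_hall)}
  through step 1 (move(kitchen,hall)): drop {at(hall)}, keep {key_at(k2,hall), open(d_kitchen_hall)}, require {at(kitchen), open(d_kitchen_hall)}
    → {at(kitchen), key_at(k2,hall), open(d_kitchen_hall)}

== RESULT ==
["at(kitchen)", "key_at(k2,hall)", "open(d_kitchen_hall)"]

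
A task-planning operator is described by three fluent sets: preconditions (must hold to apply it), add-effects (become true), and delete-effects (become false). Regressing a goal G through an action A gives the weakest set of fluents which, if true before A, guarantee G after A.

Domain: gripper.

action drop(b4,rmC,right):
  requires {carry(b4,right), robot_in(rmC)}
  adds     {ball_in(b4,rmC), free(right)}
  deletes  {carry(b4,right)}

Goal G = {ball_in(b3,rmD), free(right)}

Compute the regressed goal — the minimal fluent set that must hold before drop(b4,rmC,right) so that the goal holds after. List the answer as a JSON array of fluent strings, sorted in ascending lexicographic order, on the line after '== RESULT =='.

Regress:
  G ∩ del = {}  (empty — regression defined)
  G \ add = {ball_in(b3,rmD), free(right)} \ {ball_in(b4,rmC), free(right)} = {ball_in(b3,rmD)}
  ∪ pre   = {ball_in(b3,rmD)} ∪ {carry(b4,right), robot_in(rmC)}
          = {ball_in(b3,rmD), carry(b4,right), robot_in(rmC)}

== RESULT ==
["ball_in(b3,rmD)", "carry(b4,right)", "robot_in(rmC)"]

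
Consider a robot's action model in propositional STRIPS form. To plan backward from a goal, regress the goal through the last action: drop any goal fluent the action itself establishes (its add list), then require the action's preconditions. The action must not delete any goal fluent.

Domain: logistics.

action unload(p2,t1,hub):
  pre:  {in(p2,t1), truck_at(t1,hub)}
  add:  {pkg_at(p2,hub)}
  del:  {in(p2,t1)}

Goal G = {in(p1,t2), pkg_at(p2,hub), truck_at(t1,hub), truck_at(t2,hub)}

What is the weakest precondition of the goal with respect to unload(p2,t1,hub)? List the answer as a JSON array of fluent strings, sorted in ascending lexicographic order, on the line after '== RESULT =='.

Compute (G \ add) ∪ pre:
  G ∩ del = {}  (empty — regression defined)
  G \ add = {in(p1,t2), pkg_at(p2,hub), truck_at(t1,hub), truck_at(t2,hub)} \ {pkg_at(p2,hub)} = {in(p1,t2), truck_at(t1,hub), truck_at(t2,hub)}
  ∪ pre   = {in(p1,t2), truck_at(t1,hub), truck_at(t2,hub)} ∪ {in(p2,t1), truck_at(t1,hub)}
          = {in(p1,t2), in(p2,t1), truck_at(t1,hub), truck_at(t2,hub)}

== RESULT ==
["in(p1,t2)", "in(p2,t1)", "truck_at(t1,hub)", "truck_at(t2,hub)"]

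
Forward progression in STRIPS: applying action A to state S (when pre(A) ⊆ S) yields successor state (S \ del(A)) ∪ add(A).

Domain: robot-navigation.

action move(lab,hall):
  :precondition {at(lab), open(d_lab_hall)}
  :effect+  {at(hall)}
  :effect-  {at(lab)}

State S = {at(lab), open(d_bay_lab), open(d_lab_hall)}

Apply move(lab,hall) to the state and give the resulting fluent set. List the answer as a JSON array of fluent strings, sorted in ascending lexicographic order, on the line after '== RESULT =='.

Compute (S \ del) ∪ add:
  pre ⊆ S: {at(lab), open(d_lab_hall)} ⊆ S  — applicable
  S \ del = {open(d_bay_lab), open(d_lab_hall)}
  ∪ add   = {at(hall), open(d_bay_lab), open(d_lab_hall)}

== RESULT ==
["at(hall)", "open(d_bay_lab)", "open(d_lab_hall)"]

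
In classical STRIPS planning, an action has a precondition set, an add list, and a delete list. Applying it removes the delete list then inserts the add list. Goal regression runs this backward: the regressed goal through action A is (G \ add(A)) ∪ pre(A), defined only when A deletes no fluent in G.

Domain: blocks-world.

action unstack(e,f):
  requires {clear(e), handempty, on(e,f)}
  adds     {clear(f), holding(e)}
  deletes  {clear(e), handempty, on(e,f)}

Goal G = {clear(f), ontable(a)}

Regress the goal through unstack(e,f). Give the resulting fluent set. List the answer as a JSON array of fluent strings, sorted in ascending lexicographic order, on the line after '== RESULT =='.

Compute (G \ add) ∪ pre:
  G ∩ del = {}  (empty — regression defined)
  G \ add = {clear(f), ontable(a)} \ {clear(f), holding(e)} = {ontable(a)}
  ∪ pre   = {ontable(a)} ∪ {clear(e), handempty, on(e,f)}
          = {clear(e), handempty, on(e,f), ontable(a)}

== RESULT ==
["clear(e)", "handempty", "on(e,f)", "ontable(a)"]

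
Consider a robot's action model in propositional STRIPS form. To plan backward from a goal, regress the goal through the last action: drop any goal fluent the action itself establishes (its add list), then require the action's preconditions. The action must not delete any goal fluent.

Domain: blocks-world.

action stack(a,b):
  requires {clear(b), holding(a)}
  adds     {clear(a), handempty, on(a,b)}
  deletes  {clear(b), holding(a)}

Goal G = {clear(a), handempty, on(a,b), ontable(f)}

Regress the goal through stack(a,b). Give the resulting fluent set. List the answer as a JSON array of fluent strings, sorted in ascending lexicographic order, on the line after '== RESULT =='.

Regress:
  G ∩ del = {}  (empty — regression defined)
  G \ add = {clear(a), handempty, on(a,b), ontable(f)} \ {clear(a), handempty, on(a,b)} = {ontable(f)}
  ∪ pre   = {ontable(f)} ∪ {clear(b), holding(a)}
          = {clear(b), holding(a), ontable(f)}

== RESULT ==
["clear(b)", "holding(a)", "ontable(f)"]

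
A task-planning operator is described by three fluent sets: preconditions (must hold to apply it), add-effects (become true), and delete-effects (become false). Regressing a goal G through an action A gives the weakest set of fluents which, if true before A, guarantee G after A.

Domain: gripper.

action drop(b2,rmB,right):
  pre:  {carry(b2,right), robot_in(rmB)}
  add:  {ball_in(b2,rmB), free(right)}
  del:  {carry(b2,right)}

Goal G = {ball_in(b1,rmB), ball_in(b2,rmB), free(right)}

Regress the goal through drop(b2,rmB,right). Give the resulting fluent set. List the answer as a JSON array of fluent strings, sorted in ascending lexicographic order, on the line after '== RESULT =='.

Compute (G \ add) ∪ pre:
  G ∩ del = {}  (empty — regression defined)
  G \ add = {ball_in(b1,rmB), ball_in(b2,rmB), free(right)} \ {ball_in(b2,rmB), free(right)} = {ball_in(b1,rmB)}
  ∪ pre   = {ball_in(b1,rmB)} ∪ {carry(b2,right), robot_in(rmB)}
          = {ball_in(b1,rmB), carry(b2,right), robot_in(rmB)}

== RESULT ==
["ball_in(b1,rmB)", "carry(b2,right)", "robot_in(rmB)"]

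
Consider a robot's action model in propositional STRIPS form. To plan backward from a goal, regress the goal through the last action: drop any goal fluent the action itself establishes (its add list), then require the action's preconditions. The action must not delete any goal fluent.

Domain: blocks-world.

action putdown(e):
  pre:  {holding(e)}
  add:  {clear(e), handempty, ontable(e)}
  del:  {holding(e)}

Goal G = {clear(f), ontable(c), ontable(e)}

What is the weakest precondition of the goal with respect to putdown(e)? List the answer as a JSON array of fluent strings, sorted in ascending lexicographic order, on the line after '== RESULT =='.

Compute (G \ add) ∪ pre:
  G ∩ del = {}  (empty — regression defined)
  G \ add = {clear(f), ontable(c), ontable(e)} \ {clear(e), handempty, ontable(e)} = {clear(f), ontable(c)}
  ∪ pre   = {clear(f), ontable(c)} ∪ {holding(e)}
          = {clear(f), holding(e), ontable(c)}

== RESULT ==
["clear(f)", "holding(e)", "ontable(c)"]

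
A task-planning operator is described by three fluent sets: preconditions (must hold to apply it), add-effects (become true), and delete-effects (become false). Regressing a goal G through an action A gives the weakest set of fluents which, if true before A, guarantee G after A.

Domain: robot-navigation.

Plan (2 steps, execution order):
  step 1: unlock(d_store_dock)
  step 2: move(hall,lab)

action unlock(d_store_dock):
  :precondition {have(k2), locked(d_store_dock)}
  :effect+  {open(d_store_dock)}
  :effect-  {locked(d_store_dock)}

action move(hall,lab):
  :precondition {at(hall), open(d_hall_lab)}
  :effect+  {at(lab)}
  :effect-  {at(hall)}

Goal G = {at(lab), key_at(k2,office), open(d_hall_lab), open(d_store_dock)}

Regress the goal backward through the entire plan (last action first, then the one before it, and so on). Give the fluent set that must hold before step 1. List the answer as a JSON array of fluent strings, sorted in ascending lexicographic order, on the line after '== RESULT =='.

Regress step by step:
  through step 2 (move(hall,lab)): drop {at(lab)}, keep {key_at(k2,office), open(d_hall_lab), open(d_store_dock)}, require {at(hall), open(d_hall_lab)}
    → {at(hall), key_at(k2,office), open(d_hall_lab), open(d_store_dock)}
  through step 1 (unlock(d_store_dock)): drop {open(d_store_dock)}, keep {at(hall), key_at(k2,office), open(d_hall_lab)}, require {have(k2), locked(d_store_dock)}
    → {at(hall), have(k2), key_at(k2,office), locked(d_store_dock), open(d_hall_lab)}

== RESULT ==
["at(hall)", "have(k2)", "key_at(k2,office)", "locked(d_store_dock)", "open(d_hall_lab)"]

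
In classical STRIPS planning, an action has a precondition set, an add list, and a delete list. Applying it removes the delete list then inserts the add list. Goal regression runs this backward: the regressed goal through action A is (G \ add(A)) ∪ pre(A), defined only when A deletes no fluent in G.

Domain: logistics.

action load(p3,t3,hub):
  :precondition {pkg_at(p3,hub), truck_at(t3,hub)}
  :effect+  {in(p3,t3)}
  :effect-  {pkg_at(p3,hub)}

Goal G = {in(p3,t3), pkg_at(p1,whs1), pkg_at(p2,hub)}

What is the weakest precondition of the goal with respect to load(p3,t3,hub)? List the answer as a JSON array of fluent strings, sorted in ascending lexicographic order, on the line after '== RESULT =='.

Compute (G \ add) ∪ pre:
  G ∩ del = {}  (empty — regression defined)
  G \ add = {in(p3,t3), pkg_at(p1,whs1), pkg_at(p2,hub)} \ {in(p3,t3)} = {pkg_at(p1,whs1), pkg_at(p2,hub)}
  ∪ pre   = {pkg_at(p1,whs1), pkg_at(p2,hub)} ∪ {pkg_at(p3,hub), truck_at(t3,hub)}
          = {pkg_at(p1,whs1), pkg_at(p2,hub), pkg_at(p3,hub), truck_at(t3,hub)}

== RESULT ==
["pkg_at(p1,whs1)", "pkg_at(p2,hub)", "pkg_at(p3,hub)", "truck_at(t3,hub)"]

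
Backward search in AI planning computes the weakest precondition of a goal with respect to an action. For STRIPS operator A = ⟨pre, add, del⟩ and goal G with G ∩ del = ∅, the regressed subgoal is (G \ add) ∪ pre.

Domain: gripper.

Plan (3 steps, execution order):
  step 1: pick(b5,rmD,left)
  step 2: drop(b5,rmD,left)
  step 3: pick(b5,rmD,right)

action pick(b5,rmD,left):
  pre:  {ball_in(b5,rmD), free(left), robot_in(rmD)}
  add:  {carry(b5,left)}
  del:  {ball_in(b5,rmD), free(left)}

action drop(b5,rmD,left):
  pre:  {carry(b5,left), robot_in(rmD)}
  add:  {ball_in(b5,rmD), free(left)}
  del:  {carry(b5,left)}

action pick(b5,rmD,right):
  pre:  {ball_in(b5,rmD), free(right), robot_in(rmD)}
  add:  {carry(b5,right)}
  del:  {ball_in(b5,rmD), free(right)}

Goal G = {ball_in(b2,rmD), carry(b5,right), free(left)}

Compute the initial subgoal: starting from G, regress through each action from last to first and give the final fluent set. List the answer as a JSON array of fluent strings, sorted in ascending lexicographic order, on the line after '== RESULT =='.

Regress step by step:
  through step 3 (pick(b5,rmD,right)): drop {carry(b5,right)}, keep {ball_in(b2,rmD), free(left)}, require {ball_in(b5,rmD), free(right), robot_in(rmD)}
    → {ball_in(b2,rmD), ball_in(b5,rmD), free(left), free(right), robot_in(rmD)}
  through step 2 (drop(b5,rmD,left)): drop {ball_in(b5,rmD), free(left)}, keep {ball_in(b2,rmD), free(right), robot_in(rmD)}, require {carry(b5,left), robot_in(rmD)}
    → {ball_in(b2,rmD), carry(b5,left), free(right), robot_in(rmD)}
  through step 1 (pick(b5,rmD,left)): drop {carry(b5,left)}, keep {ball_in(b2,rmD), free(right), robot_in(rmD)}, require {ball_in(b5,rmD), free(left), robot_in(rmD)}
    → {ball_in(b2,rmD), ball_in(b5,rmD), free(left), free(right), robot_in(rmD)}

== RESULT ==
["ball_in(b2,rmD)", "ball_in(b5,rmD)", "free(left)", "free(right)", "robot_in(rmD)"]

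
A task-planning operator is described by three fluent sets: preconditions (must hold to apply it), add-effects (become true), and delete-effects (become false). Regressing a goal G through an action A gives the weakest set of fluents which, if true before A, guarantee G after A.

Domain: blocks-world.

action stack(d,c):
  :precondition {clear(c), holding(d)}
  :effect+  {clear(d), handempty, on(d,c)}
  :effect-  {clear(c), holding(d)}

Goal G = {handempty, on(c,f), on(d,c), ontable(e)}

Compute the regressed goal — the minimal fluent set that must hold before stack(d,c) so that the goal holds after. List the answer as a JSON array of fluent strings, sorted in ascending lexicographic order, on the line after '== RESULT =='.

Regress:
  G ∩ del = {}  (empty — regression defined)
  G \ add = {handempty, on(c,f), on(d,c), ontable(e)} \ {clear(d), handempty, on(d,c)} = {on(c,f), ontable(e)}
  ∪ pre   = {on(c,f), ontable(e)} ∪ {clear(c), holding(d)}
          = {clear(c), holding(d), on(c,f), ontable(e)}

== RESULT ==
["clear(c)", "holding(d)", "on(c,f)", "ontable(e)"]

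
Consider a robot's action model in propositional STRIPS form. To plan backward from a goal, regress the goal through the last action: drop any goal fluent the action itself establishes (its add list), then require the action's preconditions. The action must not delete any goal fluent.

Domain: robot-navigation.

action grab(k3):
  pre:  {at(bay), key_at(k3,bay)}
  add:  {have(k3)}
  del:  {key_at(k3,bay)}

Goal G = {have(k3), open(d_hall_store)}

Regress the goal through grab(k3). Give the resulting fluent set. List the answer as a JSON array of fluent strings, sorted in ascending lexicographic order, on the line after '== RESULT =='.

Compute (G \ add) ∪ pre:
  G ∩ del = {}  (empty — regression defined)
  G \ add = {have(k3), open(d_hall_store)} \ {have(k3)} = {open(d_hall_store)}
  ∪ pre   = {open(d_hall_store)} ∪ {at(bay), key_at(k3,bay)}
          = {at(bay), key_at(k3,bay), open(d_hall_store)}

== RESULT ==
["at(bay)", "key_at(k3,bay)", "open(d_hall_store)"]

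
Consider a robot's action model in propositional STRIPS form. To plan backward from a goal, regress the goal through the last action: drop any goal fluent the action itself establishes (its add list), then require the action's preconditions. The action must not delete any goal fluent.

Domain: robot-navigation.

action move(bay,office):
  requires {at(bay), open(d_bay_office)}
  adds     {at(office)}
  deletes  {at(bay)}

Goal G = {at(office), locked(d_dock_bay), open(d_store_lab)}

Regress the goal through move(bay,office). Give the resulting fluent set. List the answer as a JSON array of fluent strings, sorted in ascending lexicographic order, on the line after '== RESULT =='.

Regress:
  G ∩ del = {}  (empty — regression defined)
  G \ add = {at(office), locked(d_dock_bay), open(d_store_lab)} \ {at(office)} = {locked(d_dock_bay), open(d_store_lab)}
  ∪ pre   = {locked(d_dock_bay), open(d_store_lab)} ∪ {at(bay), open(d_bay_office)}
          = {at(bay), locked(d_dock_bay), open(d_bay_office), open(d_store_lab)}

== RESULT ==
["at(bay)", "locked(d_dock_bay)", "open(d_bay_office)", "open(d_store_lab)"]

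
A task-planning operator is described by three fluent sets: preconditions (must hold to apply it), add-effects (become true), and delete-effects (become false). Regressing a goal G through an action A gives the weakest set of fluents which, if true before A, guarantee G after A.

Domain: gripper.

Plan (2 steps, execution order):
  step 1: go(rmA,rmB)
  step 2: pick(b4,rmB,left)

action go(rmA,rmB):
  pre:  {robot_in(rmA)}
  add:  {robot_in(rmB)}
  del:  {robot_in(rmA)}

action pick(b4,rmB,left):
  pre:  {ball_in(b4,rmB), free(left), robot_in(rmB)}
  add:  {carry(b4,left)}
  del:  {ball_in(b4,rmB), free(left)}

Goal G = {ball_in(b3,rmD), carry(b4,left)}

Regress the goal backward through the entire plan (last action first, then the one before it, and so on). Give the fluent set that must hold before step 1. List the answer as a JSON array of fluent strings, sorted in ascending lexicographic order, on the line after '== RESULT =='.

Work backward from the goal:
  through step 2 (pick(b4,rmB,left)): drop {carry(b4,left)}, keep {ball_in(b3,rmD)}, require {ball_in(b4,rmB), free(left), robot_in(rmB)}
    → {ball_in(b3,rmD), ball_in(b4,rmB), free(left), robot_in(rmB)}
  through step 1 (go(rmA,rmB)): drop {robot_in(rmB)}, keep {ball_in(b3,rmD), ball_in(b4,rmB), free(left)}, require {robot_in(rmA)}
    → {ball_in(b3,rmD), ball_in(b4,rmB), free(left), robot_in(rmA)}

== RESULT ==
["ball_in(b3,rmD)", "ball_in(b4,rmB)", "free(left)", "robot_in(rmA)"]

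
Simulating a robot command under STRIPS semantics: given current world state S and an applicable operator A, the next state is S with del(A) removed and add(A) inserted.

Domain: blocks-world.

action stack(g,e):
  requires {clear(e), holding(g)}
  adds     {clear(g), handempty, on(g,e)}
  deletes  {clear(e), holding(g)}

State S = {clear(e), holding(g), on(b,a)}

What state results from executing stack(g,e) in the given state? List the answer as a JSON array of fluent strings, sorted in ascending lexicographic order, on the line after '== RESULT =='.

Progress:
  pre ⊆ S: {clear(e), holding(g)} ⊆ S  — applicable
  S \ del = {on(b,a)}
  ∪ add   = {clear(g), handempty, on(b,a), on(g,e)}

== RESULT ==
["clear(g)", "handempty", "on(b,a)", "on(g,e)"]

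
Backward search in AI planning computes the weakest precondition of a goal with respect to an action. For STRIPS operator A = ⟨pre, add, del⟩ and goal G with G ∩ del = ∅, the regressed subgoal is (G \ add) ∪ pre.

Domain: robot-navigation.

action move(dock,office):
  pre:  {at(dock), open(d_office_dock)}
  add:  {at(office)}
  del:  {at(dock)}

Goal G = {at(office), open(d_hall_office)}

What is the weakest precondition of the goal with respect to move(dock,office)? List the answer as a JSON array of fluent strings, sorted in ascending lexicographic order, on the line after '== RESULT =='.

Regress:
  G ∩ del = {}  (empty — regression defined)
  G \ add = {at(office), open(d_hall_office)} \ {at(office)} = {open(d_hall_office)}
  ∪ pre   = {open(d_hall_office)} ∪ {at(dock), open(d_office_dock)}
          = {at(dock), open(d_hall_office), open(d_office_dock)}

== RESULT ==
["at(dock)", "open(d_hall_office)", "open(d_office_dock)"]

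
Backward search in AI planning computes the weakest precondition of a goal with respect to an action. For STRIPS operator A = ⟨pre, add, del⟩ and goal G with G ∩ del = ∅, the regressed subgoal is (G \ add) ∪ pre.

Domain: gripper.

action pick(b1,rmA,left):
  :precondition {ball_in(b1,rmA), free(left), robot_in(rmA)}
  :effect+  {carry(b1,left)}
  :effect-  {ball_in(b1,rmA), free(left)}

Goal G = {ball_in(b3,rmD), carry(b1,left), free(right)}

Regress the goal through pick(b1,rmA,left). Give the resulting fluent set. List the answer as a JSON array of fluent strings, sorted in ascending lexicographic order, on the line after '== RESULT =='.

Compute (G \ add) ∪ pre:
  G ∩ del = {}  (empty — regression defined)
  G \ add = {ball_in(b3,rmD), carry(b1,left), free(right)} \ {carry(b1,left)} = {ball_in(b3,rmD), free(right)}
  ∪ pre   = {ball_in(b3,rmD), free(right)} ∪ {ball_in(b1,rmA), free(left), robot_in(rmA)}
          = {ball_in(b1,rmA), ball_in(b3,rmD), free(left), free(right), robot_in(rmA)}

== RESULT ==
["ball_in(b1,rmA)", "ball_in(b3,rmD)", "free(left)", "free(right)", "robot_in(rmA)"]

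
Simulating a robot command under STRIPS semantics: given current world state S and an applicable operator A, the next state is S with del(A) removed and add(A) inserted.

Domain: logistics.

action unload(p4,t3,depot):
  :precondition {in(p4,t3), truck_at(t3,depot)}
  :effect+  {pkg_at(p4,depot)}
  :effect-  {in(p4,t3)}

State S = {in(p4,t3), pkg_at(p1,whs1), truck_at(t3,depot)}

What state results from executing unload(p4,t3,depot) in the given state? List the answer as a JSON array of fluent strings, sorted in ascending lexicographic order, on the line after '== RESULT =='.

Progress:
  pre ⊆ S: {in(p4,t3), truck_at(t3,depot)} ⊆ S  — applicable
  S \ del = {pkg_at(p1,whs1), truck_at(t3,depot)}
  ∪ add   = {pkg_at(p1,whs1), pkg_at(p4,depot), truck_at(t3,depot)}

== RESULT ==
["pkg_at(p1,whs1)", "pkg_at(p4,depot)", "truck_at(t3,depot)"]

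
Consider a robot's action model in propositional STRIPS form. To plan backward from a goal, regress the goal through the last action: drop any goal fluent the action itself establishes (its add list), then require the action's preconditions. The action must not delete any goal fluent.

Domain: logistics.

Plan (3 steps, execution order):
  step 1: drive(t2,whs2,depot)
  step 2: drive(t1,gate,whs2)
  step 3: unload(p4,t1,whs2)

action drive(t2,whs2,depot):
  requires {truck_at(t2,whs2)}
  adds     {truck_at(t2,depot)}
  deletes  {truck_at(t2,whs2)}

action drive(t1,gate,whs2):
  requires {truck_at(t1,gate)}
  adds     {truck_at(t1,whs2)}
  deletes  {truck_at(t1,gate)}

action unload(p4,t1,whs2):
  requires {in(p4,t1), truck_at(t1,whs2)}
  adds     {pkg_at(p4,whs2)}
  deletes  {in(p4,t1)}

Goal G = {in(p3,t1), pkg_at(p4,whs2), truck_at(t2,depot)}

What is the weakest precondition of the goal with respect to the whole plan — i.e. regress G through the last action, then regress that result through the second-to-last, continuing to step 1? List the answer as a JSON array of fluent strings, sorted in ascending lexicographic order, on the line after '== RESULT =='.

Regress step by step:
  through step 3 (unload(p4,t1,whs2)): drop {pkg_at(p4,whs2)}, keep {in(p3,t1), truck_at(t2,depot)}, require {in(p4,t1), truck_at(t1,whs2)}
    → {in(p3,t1), in(p4,t1), truck_at(t1,whs2), truck_at(t2,depot)}
  through step 2 (drive(t1,gate,whs2)): drop {truck_at(t1,whs2)}, keep {in(p3,t1), in(p4,t1), truck_at(t2,depot)}, require {truck_at(t1,gate)}
    → {in(p3,t1), in(p4,t1), truck_at(t1,gate), truck_at(t2,depot)}
  through step 1 (drive(t2,whs2,depot)): drop {truck_at(t2,depot)}, keep {in(p3,t1), in(p4,t1), truck_at(t1,gate)}, require {truck_at(t2,whs2)}
    → {in(p3,t1), in(p4,t1), truck_at(t1,gate), truck_at(t2,whs2)}

== RESULT ==
["in(p3,t1)", "in(p4,t1)", "truck_at(t1,gate)", "truck_at(t2,whs2)"]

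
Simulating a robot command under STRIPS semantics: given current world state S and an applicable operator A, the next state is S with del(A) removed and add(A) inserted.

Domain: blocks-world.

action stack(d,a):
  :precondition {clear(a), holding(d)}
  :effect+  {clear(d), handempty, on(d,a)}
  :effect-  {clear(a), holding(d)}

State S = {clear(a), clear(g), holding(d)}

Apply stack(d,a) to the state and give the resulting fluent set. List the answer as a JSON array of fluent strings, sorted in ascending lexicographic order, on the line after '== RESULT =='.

Progress:
  pre ⊆ S: {clear(a), holding(d)} ⊆ S  — applicable
  S \ del = {clear(g)}
  ∪ add   = {clear(d), clear(g), handempty, on(d,a)}

== RESULT ==
["clear(d)", "clear(g)", "handempty", "on(d,a)"]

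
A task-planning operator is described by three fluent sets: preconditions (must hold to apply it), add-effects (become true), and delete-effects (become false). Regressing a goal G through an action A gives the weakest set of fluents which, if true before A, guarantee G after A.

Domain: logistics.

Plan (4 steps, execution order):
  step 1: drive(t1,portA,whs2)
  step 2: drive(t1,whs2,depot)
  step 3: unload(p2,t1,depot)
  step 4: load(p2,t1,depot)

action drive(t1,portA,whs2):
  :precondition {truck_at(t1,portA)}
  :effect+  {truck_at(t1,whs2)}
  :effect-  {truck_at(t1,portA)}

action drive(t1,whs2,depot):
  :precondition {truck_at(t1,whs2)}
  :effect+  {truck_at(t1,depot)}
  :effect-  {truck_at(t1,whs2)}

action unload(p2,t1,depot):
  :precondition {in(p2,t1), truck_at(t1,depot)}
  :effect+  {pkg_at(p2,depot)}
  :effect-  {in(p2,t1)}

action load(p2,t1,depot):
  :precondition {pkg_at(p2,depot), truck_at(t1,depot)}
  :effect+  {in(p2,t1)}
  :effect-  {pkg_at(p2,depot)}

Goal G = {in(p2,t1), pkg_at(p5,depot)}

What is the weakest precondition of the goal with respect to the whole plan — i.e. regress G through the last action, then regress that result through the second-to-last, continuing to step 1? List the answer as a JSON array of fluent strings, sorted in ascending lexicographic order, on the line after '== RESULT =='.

Regress step by step:
  through step 4 (load(p2,t1,depot)): drop {in(p2,t1)}, keep {pkg_at(p5,depot)}, require {pkg_at(p2,depot), truck_at(t1,depot)}
    → {pkg_at(p2,depot), pkg_at(p5,depot), truck_at(t1,depot)}
  through step 3 (unload(p2,t1,depot)): drop {pkg_at(p2,depot)}, keep {pkg_at(p5,depot), truck_at(t1,depot)}, require {in(p2,t1), truck_at(t1,depot)}
    → {in(p2,t1), pkg_at(p5,depot), truck_at(t1,depot)}
  through step 2 (drive(t1,whs2,depot)): drop {truck_at(t1,depot)}, keep {in(p2,t1), pkg_at(p5,depot)}, require {truck_at(t1,whs2)}
    → {in(p2,t1), pkg_at(p5,depot), truck_at(t1,whs2)}
  through step 1 (drive(t1,portA,whs2)): drop {truck_at(t1,whs2)}, keep {in(p2,t1), pkg_at(p5,depot)}, require {truck_at(t1,portA)}
    → {in(p2,t1), pkg_at(p5,depot), truck_at(t1,portA)}

== RESULT ==
["in(p2,t1)", "pkg_at(p5,depot)", "truck_at(t1,portA)"]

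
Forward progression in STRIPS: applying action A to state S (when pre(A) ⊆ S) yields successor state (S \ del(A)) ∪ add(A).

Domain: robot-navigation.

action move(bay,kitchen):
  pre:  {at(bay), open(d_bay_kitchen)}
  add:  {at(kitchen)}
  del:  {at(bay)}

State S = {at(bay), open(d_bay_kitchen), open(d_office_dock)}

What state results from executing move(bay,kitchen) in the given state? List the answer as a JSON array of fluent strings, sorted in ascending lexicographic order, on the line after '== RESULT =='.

Compute (S \ del) ∪ add:
  pre ⊆ S: {at(bay), open(d_bay_kitchen)} ⊆ S  — applicable
  S \ del = {open(d_bay_kitchen), open(d_office_dock)}
  ∪ add   = {at(kitchen), open(d_bay_kitchen), open(d_office_dock)}

== RESULT ==
["at(kitchen)", "open(d_bay_kitchen)", "open(d_office_dock)"]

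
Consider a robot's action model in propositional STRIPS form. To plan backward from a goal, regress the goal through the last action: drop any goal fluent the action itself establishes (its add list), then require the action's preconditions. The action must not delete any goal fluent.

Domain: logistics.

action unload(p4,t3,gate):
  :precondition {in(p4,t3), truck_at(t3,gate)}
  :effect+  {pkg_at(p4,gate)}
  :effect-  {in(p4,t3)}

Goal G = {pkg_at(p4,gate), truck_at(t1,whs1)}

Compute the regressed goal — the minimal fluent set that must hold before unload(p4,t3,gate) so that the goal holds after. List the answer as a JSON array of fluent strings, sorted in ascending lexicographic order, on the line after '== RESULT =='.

Compute (G \ add) ∪ pre:
  G ∩ del = {}  (empty — regression defined)
  G \ add = {pkg_at(p4,gate), truck_at(t1,whs1)} \ {pkg_at(p4,gate)} = {truck_at(t1,whs1)}
  ∪ pre   = {truck_at(t1,whs1)} ∪ {in(p4,t3), truck_at(t3,gate)}
          = {in(p4,t3), truck_at(t1,whs1), truck_at(t3,gate)}

== RESULT ==
["in(p4,t3)", "truck_at(t1,whs1)", "truck_at(t3,gate)"]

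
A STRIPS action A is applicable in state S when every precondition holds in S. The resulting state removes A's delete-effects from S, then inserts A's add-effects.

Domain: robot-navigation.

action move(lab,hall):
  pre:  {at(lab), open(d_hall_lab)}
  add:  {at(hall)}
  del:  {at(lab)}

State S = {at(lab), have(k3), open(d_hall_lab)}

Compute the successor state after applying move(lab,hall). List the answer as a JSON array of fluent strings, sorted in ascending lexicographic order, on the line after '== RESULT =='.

Progress:
  pre ⊆ S: {at(lab), open(d_hall_lab)} ⊆ S  — applicable
  S \ del = {have(k3), open(d_hall_lab)}
  ∪ add   = {at(hall), have(k3), open(d_hall_lab)}

== RESULT ==
["at(hall)", "have(k3)", "open(d_hall_lab)"]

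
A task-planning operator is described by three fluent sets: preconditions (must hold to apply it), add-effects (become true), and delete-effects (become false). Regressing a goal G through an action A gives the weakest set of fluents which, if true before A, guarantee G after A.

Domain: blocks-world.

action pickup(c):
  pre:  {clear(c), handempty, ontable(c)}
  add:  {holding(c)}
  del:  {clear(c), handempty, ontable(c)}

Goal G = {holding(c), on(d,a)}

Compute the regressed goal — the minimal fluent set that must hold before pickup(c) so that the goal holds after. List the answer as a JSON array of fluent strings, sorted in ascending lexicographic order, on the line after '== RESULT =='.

Compute (G \ add) ∪ pre:
  G ∩ del = {}  (empty — regression defined)
  G \ add = {holding(c), on(d,a)} \ {holding(c)} = {on(d,a)}
  ∪ pre   = {on(d,a)} ∪ {clear(c), handempty, ontable(c)}
          = {clear(c), handempty, on(d,a), ontable(c)}

== RESULT ==
["clear(c)", "handempty", "on(d,a)", "ontable(c)"]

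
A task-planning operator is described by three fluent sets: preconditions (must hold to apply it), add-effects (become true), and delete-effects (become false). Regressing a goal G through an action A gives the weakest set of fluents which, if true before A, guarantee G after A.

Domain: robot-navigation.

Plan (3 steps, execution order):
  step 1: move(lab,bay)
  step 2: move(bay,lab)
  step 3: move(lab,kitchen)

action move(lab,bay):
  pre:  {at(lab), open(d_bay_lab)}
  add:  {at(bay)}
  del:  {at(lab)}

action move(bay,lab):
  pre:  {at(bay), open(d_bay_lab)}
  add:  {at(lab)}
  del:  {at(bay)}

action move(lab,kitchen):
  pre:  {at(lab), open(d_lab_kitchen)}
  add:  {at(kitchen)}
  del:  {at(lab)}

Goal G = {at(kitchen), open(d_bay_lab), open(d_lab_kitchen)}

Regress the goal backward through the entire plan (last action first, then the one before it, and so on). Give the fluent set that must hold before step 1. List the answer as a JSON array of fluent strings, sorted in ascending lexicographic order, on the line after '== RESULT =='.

Regress step by step:
  through step 3 (move(lab,kitchen)): drop {at(kitchen)}, keep {open(d_bay_lab), open(d_lab_kitchen)}, require {at(lab), open(d_lab_kitchen)}
    → {at(lab), open(d_bay_lab), open(d_lab_kitchen)}
  through step 2 (move(bay,lab)): drop {at(lab)}, keep {open(d_bay_lab), open(d_lab_kitchen)}, require {at(bay), open(d_bay_lab)}
    → {at(bay), open(d_bay_lab), open(d_lab_kitchen)}
  through step 1 (move(lab,bay)): drop {at(bay)}, keep {open(d_bay_lab), open(d_lab_kitchen)}, require {at(lab), open(d_bay_lab)}
    → {at(lab), open(d_bay_lab), open(d_lab_kitchen)}

== RESULT ==
["at(lab)", "open(d_bay_lab)", "open(d_lab_kitchen)"]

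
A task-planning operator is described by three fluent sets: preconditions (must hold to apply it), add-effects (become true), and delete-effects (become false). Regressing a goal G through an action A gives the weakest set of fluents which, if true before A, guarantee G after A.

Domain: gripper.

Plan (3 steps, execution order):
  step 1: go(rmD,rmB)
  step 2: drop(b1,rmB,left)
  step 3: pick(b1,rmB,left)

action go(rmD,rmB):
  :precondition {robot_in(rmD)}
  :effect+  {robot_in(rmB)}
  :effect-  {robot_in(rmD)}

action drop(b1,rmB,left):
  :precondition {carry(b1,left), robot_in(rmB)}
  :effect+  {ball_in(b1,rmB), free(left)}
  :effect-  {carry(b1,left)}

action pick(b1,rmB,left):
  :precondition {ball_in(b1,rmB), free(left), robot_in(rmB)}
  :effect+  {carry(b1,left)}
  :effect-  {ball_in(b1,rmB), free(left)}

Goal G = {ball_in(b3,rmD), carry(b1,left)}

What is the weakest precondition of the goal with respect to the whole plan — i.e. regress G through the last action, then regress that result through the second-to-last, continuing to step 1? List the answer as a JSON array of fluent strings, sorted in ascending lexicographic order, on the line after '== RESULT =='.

Work backward from the goal:
  through step 3 (pick(b1,rmB,left)): drop {carry(b1,left)}, keep {ball_in(b3,rmD)}, require {ball_in(b1,rmB), free(left), robot_in(rmB)}
    → {ball_in(b1,rmB), ball_in(b3,rmD), free(left), robot_in(rmB)}
  through step 2 (drop(b1,rmB,left)): drop {ball_in(b1,rmB), free(left)}, keep {ball_in(b3,rmD), robot_in(rmB)}, require {carry(b1,left), robot_in(rmB)}
    → {ball_in(b3,rmD), carry(b1,left), robot_in(rmB)}
  through step 1 (go(rmD,rmB)): drop {robot_in(rmB)}, keep {ball_in(b3,rmD), carry(b1,left)}, require {robot_in(rmD)}
    → {ball_in(b3,rmD), carry(b1,left), robot_in(rmD)}

== RESULT ==
["ball_in(b3,rmD)", "carry(b1,left)", "robot_in(rmD)"]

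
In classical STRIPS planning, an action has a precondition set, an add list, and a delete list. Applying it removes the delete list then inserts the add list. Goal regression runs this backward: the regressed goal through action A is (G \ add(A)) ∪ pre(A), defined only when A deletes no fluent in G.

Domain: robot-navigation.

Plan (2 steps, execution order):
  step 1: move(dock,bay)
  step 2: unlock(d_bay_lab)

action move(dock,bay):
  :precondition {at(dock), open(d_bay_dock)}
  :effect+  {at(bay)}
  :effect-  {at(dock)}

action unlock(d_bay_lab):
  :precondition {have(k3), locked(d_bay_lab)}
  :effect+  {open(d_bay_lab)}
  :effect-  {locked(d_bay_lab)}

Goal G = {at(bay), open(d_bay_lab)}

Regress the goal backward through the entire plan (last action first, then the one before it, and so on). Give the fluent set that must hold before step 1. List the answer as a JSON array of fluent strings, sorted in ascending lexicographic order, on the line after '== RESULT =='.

Regress step by step:
  through step 2 (unlock(d_bay_lab)): drop {open(d_bay_lab)}, keep {at(bay)}, require {have(k3), locked(d_bay_lab)}
    → {at(bay), have(k3), locked(d_bay_lab)}
  through step 1 (move(dock,bay)): drop {at(bay)}, keep {have(k3), locked(d_bay_lab)}, require {at(dock), open(d_bay_dock)}
    → {at(dock), have(k3), locked(d_bay_lab), open(d_bay_dock)}

== RESULT ==
["at(dock)", "have(k3)", "locked(d_bay_lab)", "open(d_bay_dock)"]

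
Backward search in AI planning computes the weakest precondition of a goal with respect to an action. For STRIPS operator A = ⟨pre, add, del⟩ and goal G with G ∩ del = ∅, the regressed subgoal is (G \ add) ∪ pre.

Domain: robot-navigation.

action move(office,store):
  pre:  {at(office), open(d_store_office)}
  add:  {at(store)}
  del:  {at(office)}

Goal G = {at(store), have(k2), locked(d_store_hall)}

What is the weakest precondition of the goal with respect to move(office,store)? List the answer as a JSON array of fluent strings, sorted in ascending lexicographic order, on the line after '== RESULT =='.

Regress:
  G ∩ del = {}  (empty — regression defined)
  G \ add = {at(store), have(k2), locked(d_store_hall)} \ {at(store)} = {have(k2), locked(d_store_hall)}
  ∪ pre   = {have(k2), locked(d_store_hall)} ∪ {at(office), open(d_store_office)}
          = {at(office), have(k2), locked(d_store_hall), open(d_store_office)}

== RESULT ==
["at(office)", "have(k2)", "locked(d_store_hall)", "open(d_store_office)"]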